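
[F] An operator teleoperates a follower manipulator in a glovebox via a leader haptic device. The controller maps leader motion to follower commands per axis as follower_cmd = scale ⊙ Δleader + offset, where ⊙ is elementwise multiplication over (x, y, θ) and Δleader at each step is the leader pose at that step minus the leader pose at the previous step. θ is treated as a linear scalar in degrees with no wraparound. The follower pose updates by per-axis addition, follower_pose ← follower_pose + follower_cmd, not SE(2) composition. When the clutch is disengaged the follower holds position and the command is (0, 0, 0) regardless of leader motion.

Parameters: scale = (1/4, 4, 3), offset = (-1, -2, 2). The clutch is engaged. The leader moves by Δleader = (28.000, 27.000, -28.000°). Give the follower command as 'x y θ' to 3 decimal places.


axis x: 1/4·28.000 + -1 = 6.000
axis y: 4·27.000 + -2 = 106.000
axis θ: 3·-28.000 + 2 = -82.000

6.000 106.000 -82.000


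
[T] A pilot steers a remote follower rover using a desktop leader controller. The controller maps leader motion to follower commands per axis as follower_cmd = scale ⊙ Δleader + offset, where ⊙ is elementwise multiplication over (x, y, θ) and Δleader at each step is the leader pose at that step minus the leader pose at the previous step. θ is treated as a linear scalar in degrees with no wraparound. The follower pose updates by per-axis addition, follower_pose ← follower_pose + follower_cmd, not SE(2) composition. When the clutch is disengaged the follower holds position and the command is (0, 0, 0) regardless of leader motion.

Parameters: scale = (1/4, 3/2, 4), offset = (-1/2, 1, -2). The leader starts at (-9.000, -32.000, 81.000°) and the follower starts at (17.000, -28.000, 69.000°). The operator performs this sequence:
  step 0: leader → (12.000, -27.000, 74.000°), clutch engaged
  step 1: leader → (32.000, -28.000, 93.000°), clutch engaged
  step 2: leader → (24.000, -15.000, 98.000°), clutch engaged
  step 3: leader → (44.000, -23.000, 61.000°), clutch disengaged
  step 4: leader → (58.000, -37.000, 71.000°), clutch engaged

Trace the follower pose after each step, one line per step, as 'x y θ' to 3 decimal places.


step 0: Δleader=(21.000, 5.000, -7.000°), engaged; cmd=(4.750, 8.500, -30.000°) → follower=(21.750, -19.500, 39.000°)
step 1: Δleader=(20.000, -1.000, 19.000°), engaged; cmd=(4.500, -0.500, 74.000°) → follower=(26.250, -20.000, 113.000°)
step 2: Δleader=(-8.000, 13.000, 5.000°), engaged; cmd=(-2.500, 20.500, 18.000°) → follower=(23.750, 0.500, 131.000°)
step 3: Δleader=(20.000, -8.000, -37.000°), disengaged; cmd=(0,0,0) → follower holds at (23.750, 0.500, 131.000°)
step 4: Δleader=(14.000, -14.000, 10.000°), engaged; cmd=(3.000, -20.000, 38.000°) → follower=(26.750, -19.500, 169.000°)

21.750 -19.500 39.000
26.250 -20.000 113.000
23.750 0.500 131.000
23.750 0.500 131.000
26.750 -19.500 169.000


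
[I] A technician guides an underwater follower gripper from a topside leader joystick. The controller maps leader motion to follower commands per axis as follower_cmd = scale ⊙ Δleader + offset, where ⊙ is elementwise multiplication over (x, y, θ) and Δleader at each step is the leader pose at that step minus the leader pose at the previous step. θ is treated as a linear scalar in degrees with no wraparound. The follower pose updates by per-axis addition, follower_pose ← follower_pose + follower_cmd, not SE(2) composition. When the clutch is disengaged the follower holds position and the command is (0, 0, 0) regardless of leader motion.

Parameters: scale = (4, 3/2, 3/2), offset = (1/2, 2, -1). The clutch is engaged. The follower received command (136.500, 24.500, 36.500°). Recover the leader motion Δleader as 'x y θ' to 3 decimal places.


34.000 15.000 25.000

axis x: (136.500 − 1/2) / (4) = 34.000
axis y: (24.500 − 2) / (3/2) = 15.000
axis θ: (36.500 − -1) / (3/2) = 25.000


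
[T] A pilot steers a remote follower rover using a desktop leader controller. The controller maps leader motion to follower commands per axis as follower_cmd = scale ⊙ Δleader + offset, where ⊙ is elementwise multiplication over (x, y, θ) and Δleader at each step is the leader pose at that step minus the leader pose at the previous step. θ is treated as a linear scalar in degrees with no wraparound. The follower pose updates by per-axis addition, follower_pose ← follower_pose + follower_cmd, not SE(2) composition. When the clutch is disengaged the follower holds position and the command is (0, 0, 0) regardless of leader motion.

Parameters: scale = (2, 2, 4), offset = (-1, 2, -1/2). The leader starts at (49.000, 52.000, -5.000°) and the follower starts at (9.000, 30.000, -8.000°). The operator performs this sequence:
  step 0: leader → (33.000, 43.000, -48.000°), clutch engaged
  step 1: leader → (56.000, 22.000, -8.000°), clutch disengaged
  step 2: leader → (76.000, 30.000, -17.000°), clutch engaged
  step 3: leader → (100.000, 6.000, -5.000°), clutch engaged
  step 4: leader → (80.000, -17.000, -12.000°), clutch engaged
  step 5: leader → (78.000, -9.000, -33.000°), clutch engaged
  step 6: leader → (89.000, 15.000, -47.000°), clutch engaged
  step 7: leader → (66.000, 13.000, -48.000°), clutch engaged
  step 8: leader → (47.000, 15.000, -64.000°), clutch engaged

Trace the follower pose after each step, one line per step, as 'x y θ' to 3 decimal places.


step 0: Δleader=(-16.000, -9.000, -43.000°), engaged; cmd=(-33.000, -16.000, -172.500°) → follower=(-24.000, 14.000, -180.500°)
step 1: Δleader=(23.000, -21.000, 40.000°), disengaged; cmd=(0,0,0) → follower holds at (-24.000, 14.000, -180.500°)
step 2: Δleader=(20.000, 8.000, -9.000°), engaged; cmd=(39.000, 18.000, -36.500°) → follower=(15.000, 32.000, -217.000°)
step 3: Δleader=(24.000, -24.000, 12.000°), engaged; cmd=(47.000, -46.000, 47.500°) → follower=(62.000, -14.000, -169.500°)
step 4: Δleader=(-20.000, -23.000, -7.000°), engaged; cmd=(-41.000, -44.000, -28.500°) → follower=(21.000, -58.000, -198.000°)
step 5: Δleader=(-2.000, 8.000, -21.000°), engaged; cmd=(-5.000, 18.000, -84.500°) → follower=(16.000, -40.000, -282.500°)
step 6: Δleader=(11.000, 24.000, -14.000°), engaged; cmd=(21.000, 50.000, -56.500°) → follower=(37.000, 10.000, -339.000°)
step 7: Δleader=(-23.000, -2.000, -1.000°), engaged; cmd=(-47.000, -2.000, -4.500°) → follower=(-10.000, 8.000, -343.500°)
step 8: Δleader=(-19.000, 2.000, -16.000°), engaged; cmd=(-39.000, 6.000, -64.500°) → follower=(-49.000, 14.000, -408.000°)

-24.000 14.000 -180.500
-24.000 14.000 -180.500
15.000 32.000 -217.000
62.000 -14.000 -169.500
21.000 -58.000 -198.000
16.000 -40.000 -282.500
37.000 10.000 -339.000
-10.000 8.000 -343.500
-49.000 14.000 -408.000


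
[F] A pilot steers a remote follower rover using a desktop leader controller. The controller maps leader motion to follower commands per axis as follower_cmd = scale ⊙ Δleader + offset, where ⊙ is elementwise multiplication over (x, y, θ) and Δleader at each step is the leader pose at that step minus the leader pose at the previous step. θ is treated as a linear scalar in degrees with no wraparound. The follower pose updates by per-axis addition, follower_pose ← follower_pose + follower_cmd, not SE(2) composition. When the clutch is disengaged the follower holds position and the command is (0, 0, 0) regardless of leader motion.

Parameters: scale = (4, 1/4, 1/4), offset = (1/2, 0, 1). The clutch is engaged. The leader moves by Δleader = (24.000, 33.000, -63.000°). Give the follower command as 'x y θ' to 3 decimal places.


axis x: 4·24.000 + 1/2 = 96.500
axis y: 1/4·33.000 + 0 = 8.250
axis θ: 1/4·-63.000 + 1 = -14.750

96.500 8.250 -14.750


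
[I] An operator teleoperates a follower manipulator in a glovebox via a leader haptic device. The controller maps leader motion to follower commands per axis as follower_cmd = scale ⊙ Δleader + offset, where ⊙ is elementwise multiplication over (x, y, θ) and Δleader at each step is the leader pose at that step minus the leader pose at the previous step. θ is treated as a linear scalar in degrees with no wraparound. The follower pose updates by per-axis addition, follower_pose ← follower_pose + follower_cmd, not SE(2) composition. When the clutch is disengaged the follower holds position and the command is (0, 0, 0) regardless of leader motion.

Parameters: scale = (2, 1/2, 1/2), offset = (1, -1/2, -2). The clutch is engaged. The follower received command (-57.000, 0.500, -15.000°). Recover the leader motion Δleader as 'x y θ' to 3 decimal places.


axis x: (-57.000 − 1) / (2) = -29.000
axis y: (0.500 − -1/2) / (1/2) = 2.000
axis θ: (-15.000 − -2) / (1/2) = -26.000

-29.000 2.000 -26.000


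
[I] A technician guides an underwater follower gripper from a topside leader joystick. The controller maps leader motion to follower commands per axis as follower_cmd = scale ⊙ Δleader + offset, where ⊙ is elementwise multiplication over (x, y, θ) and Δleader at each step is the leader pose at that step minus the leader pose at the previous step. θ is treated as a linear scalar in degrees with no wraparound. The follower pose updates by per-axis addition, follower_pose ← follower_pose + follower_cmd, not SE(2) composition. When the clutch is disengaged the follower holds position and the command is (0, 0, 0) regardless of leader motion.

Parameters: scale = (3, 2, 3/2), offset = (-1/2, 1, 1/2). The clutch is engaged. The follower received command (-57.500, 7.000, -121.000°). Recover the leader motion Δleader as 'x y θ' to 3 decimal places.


-19.000 3.000 -81.000

axis x: (-57.500 − -1/2) / (3) = -19.000
axis y: (7.000 − 1) / (2) = 3.000
axis θ: (-121.000 − 1/2) / (3/2) = -81.000


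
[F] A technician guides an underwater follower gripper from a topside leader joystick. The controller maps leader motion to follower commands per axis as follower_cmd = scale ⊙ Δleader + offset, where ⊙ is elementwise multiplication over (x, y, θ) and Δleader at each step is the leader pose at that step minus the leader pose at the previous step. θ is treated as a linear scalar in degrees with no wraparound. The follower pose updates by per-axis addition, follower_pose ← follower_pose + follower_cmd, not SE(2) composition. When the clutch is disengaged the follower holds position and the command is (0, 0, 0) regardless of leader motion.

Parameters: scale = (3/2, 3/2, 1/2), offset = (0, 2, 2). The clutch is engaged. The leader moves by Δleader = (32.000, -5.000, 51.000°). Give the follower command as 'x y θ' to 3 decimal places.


48.000 -5.500 27.500

axis x: 3/2·32.000 + 0 = 48.000
axis y: 3/2·-5.000 + 2 = -5.500
axis θ: 1/2·51.000 + 2 = 27.500


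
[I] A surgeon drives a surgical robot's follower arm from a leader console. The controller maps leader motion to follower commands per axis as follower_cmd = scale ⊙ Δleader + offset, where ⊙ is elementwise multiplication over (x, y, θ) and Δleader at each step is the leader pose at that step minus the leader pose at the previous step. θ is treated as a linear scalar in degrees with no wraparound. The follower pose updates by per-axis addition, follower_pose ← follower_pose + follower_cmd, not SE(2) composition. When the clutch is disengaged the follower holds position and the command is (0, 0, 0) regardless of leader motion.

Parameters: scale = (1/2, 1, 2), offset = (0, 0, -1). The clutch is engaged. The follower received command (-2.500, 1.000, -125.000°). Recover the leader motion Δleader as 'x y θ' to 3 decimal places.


-5.000 1.000 -62.000

axis x: (-2.500 − 0) / (1/2) = -5.000
axis y: (1.000 − 0) / (1) = 1.000
axis θ: (-125.000 − -1) / (2) = -62.000


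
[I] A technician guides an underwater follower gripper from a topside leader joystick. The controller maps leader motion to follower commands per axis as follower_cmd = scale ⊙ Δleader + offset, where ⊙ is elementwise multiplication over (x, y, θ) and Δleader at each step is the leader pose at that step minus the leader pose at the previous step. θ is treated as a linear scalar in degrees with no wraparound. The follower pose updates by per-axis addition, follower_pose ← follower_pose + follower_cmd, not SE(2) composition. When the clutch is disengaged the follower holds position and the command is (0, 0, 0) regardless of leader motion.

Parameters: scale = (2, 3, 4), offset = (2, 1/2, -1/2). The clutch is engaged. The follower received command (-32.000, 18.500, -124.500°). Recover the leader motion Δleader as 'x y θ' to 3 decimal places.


-17.000 6.000 -31.000

axis x: (-32.000 − 2) / (2) = -17.000
axis y: (18.500 − 1/2) / (3) = 6.000
axis θ: (-124.500 − -1/2) / (4) = -31.000


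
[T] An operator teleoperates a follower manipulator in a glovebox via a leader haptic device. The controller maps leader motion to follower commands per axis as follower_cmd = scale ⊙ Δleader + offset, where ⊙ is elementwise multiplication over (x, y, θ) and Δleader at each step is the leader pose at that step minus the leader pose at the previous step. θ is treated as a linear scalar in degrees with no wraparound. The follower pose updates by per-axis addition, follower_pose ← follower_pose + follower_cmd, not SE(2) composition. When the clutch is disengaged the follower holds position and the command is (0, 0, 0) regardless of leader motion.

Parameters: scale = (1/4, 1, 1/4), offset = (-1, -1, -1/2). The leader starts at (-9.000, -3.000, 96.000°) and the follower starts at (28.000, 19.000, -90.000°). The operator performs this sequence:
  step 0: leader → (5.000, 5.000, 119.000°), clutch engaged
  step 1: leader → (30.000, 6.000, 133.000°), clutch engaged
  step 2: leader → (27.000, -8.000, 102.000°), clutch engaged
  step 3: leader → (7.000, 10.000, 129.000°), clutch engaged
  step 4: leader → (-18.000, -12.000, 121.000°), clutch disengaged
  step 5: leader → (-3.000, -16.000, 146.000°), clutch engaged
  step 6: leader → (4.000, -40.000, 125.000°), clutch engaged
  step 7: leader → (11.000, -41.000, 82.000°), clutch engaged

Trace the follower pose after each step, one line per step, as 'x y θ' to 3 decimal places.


step 0: Δleader=(14.000, 8.000, 23.000°), engaged; cmd=(2.500, 7.000, 5.250°) → follower=(30.500, 26.000, -84.750°)
step 1: Δleader=(25.000, 1.000, 14.000°), engaged; cmd=(5.250, 0.000, 3.000°) → follower=(35.750, 26.000, -81.750°)
step 2: Δleader=(-3.000, -14.000, -31.000°), engaged; cmd=(-1.750, -15.000, -8.250°) → follower=(34.000, 11.000, -90.000°)
step 3: Δleader=(-20.000, 18.000, 27.000°), engaged; cmd=(-6.000, 17.000, 6.250°) → follower=(28.000, 28.000, -83.750°)
step 4: Δleader=(-25.000, -22.000, -8.000°), disengaged; cmd=(0,0,0) → follower holds at (28.000, 28.000, -83.750°)
step 5: Δleader=(15.000, -4.000, 25.000°), engaged; cmd=(2.750, -5.000, 5.750°) → follower=(30.750, 23.000, -78.000°)
step 6: Δleader=(7.000, -24.000, -21.000°), engaged; cmd=(0.750, -25.000, -5.750°) → follower=(31.500, -2.000, -83.750°)
step 7: Δleader=(7.000, -1.000, -43.000°), engaged; cmd=(0.750, -2.000, -11.250°) → follower=(32.250, -4.000, -95.000°)

30.500 26.000 -84.750
35.750 26.000 -81.750
34.000 11.000 -90.000
28.000 28.000 -83.750
28.000 28.000 -83.750
30.750 23.000 -78.000
31.500 -2.000 -83.750
32.250 -4.000 -95.000


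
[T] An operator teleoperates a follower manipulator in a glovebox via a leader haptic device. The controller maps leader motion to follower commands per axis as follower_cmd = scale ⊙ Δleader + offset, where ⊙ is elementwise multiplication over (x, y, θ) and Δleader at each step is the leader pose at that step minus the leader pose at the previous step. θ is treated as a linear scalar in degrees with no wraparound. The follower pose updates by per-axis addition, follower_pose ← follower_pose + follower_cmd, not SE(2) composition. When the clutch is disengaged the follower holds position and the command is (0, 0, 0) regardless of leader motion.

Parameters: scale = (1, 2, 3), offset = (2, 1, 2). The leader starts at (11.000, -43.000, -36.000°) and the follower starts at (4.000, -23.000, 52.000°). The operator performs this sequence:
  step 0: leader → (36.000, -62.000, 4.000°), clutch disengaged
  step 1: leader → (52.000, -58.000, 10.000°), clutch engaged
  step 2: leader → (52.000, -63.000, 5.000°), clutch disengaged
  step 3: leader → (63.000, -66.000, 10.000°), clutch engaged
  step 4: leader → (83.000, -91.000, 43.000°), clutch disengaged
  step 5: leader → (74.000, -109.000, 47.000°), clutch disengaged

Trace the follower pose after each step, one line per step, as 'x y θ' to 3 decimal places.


step 0: Δleader=(25.000, -19.000, 40.000°), disengaged; cmd=(0,0,0) → follower holds at (4.000, -23.000, 52.000°)
step 1: Δleader=(16.000, 4.000, 6.000°), engaged; cmd=(18.000, 9.000, 20.000°) → follower=(22.000, -14.000, 72.000°)
step 2: Δleader=(0.000, -5.000, -5.000°), disengaged; cmd=(0,0,0) → follower holds at (22.000, -14.000, 72.000°)
step 3: Δleader=(11.000, -3.000, 5.000°), engaged; cmd=(13.000, -5.000, 17.000°) → follower=(35.000, -19.000, 89.000°)
step 4: Δleader=(20.000, -25.000, 33.000°), disengaged; cmd=(0,0,0) → follower holds at (35.000, -19.000, 89.000°)
step 5: Δleader=(-9.000, -18.000, 4.000°), disengaged; cmd=(0,0,0) → follower holds at (35.000, -19.000, 89.000°)

4.000 -23.000 52.000
22.000 -14.000 72.000
22.000 -14.000 72.000
35.000 -19.000 89.000
35.000 -19.000 89.000
35.000 -19.000 89.000


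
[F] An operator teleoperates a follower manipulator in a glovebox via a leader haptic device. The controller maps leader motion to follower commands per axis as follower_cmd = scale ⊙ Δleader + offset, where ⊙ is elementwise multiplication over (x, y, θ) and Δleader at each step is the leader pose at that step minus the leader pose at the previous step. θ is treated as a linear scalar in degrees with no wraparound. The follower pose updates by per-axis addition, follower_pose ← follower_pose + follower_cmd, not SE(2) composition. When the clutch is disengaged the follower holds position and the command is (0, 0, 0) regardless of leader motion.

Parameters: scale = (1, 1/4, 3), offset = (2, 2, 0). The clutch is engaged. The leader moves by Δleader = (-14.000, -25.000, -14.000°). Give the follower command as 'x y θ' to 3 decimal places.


axis x: 1·-14.000 + 2 = -12.000
axis y: 1/4·-25.000 + 2 = -4.250
axis θ: 3·-14.000 + 0 = -42.000

-12.000 -4.250 -42.000


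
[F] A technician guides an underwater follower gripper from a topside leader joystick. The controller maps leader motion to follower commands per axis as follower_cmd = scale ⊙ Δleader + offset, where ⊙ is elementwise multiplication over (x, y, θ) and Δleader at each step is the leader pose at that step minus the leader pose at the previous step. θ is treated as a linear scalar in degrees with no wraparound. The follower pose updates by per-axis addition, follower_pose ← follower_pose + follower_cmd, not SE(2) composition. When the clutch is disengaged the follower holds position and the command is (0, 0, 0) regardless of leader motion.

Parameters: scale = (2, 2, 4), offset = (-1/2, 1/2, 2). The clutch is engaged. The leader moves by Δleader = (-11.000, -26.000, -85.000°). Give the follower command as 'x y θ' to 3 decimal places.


-22.500 -51.500 -338.000

axis x: 2·-11.000 + -1/2 = -22.500
axis y: 2·-26.000 + 1/2 = -51.500
axis θ: 4·-85.000 + 2 = -338.000


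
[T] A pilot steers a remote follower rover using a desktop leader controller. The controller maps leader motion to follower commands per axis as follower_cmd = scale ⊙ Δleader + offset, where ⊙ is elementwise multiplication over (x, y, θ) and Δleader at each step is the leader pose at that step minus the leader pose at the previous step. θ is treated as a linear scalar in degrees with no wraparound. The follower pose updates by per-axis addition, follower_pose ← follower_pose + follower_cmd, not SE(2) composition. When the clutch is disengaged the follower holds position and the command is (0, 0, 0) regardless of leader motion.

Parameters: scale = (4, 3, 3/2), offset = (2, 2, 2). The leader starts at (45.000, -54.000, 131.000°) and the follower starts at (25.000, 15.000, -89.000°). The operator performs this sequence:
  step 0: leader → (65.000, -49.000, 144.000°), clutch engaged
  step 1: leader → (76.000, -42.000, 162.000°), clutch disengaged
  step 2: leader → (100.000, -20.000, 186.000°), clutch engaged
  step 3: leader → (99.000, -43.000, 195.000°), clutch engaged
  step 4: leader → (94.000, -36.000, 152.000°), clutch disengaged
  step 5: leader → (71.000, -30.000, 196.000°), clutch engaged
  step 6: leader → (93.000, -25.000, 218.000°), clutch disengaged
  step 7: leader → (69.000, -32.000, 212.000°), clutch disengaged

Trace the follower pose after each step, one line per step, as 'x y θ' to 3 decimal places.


107.000 32.000 -67.500
107.000 32.000 -67.500
205.000 100.000 -29.500
203.000 33.000 -14.000
203.000 33.000 -14.000
113.000 53.000 54.000
113.000 53.000 54.000
113.000 53.000 54.000

step 0: Δleader=(20.000, 5.000, 13.000°), engaged; cmd=(82.000, 17.000, 21.500°) → follower=(107.000, 32.000, -67.500°)
step 1: Δleader=(11.000, 7.000, 18.000°), disengaged; cmd=(0,0,0) → follower holds at (107.000, 32.000, -67.500°)
step 2: Δleader=(24.000, 22.000, 24.000°), engaged; cmd=(98.000, 68.000, 38.000°) → follower=(205.000, 100.000, -29.500°)
step 3: Δleader=(-1.000, -23.000, 9.000°), engaged; cmd=(-2.000, -67.000, 15.500°) → follower=(203.000, 33.000, -14.000°)
step 4: Δleader=(-5.000, 7.000, -43.000°), disengaged; cmd=(0,0,0) → follower holds at (203.000, 33.000, -14.000°)
step 5: Δleader=(-23.000, 6.000, 44.000°), engaged; cmd=(-90.000, 20.000, 68.000°) → follower=(113.000, 53.000, 54.000°)
step 6: Δleader=(22.000, 5.000, 22.000°), disengaged; cmd=(0,0,0) → follower holds at (113.000, 53.000, 54.000°)
step 7: Δleader=(-24.000, -7.000, -6.000°), disengaged; cmd=(0,0,0) → follower holds at (113.000, 53.000, 54.000°)


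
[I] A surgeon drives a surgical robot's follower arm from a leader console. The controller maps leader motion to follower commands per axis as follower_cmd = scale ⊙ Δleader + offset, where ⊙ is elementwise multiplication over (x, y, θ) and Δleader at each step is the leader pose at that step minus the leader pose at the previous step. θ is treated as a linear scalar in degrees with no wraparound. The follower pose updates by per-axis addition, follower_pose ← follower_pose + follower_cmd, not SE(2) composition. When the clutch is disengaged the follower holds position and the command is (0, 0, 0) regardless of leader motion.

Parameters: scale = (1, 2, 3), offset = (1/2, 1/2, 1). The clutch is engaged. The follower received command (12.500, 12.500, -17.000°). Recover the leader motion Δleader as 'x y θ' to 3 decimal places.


axis x: (12.500 − 1/2) / (1) = 12.000
axis y: (12.500 − 1/2) / (2) = 6.000
axis θ: (-17.000 − 1) / (3) = -6.000

12.000 6.000 -6.000


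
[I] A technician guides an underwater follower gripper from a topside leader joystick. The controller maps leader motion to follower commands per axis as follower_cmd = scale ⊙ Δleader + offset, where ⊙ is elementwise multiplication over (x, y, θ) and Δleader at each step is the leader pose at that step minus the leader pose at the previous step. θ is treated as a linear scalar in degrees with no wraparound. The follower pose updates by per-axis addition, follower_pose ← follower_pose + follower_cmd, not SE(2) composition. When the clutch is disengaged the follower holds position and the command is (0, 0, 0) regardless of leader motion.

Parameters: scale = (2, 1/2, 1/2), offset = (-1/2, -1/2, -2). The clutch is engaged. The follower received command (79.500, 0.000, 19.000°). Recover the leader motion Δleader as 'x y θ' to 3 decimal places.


40.000 1.000 42.000

axis x: (79.500 − -1/2) / (2) = 40.000
axis y: (0.000 − -1/2) / (1/2) = 1.000
axis θ: (19.000 − -2) / (1/2) = 42.000


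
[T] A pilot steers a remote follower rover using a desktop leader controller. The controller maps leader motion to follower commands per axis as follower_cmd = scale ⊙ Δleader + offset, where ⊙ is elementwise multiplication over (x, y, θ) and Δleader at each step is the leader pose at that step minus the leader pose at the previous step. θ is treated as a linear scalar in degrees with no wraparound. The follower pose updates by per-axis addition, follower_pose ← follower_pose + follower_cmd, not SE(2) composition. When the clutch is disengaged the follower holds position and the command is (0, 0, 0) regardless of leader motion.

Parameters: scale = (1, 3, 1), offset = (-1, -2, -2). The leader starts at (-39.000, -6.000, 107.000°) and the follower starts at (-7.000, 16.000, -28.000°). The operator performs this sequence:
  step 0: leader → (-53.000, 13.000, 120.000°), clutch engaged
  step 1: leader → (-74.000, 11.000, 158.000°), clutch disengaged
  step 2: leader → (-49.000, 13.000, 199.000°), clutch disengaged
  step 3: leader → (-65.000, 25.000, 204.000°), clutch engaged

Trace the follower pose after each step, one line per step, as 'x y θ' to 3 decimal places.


step 0: Δleader=(-14.000, 19.000, 13.000°), engaged; cmd=(-15.000, 55.000, 11.000°) → follower=(-22.000, 71.000, -17.000°)
step 1: Δleader=(-21.000, -2.000, 38.000°), disengaged; cmd=(0,0,0) → follower holds at (-22.000, 71.000, -17.000°)
step 2: Δleader=(25.000, 2.000, 41.000°), disengaged; cmd=(0,0,0) → follower holds at (-22.000, 71.000, -17.000°)
step 3: Δleader=(-16.000, 12.000, 5.000°), engaged; cmd=(-17.000, 34.000, 3.000°) → follower=(-39.000, 105.000, -14.000°)

-22.000 71.000 -17.000
-22.000 71.000 -17.000
-22.000 71.000 -17.000
-39.000 105.000 -14.000


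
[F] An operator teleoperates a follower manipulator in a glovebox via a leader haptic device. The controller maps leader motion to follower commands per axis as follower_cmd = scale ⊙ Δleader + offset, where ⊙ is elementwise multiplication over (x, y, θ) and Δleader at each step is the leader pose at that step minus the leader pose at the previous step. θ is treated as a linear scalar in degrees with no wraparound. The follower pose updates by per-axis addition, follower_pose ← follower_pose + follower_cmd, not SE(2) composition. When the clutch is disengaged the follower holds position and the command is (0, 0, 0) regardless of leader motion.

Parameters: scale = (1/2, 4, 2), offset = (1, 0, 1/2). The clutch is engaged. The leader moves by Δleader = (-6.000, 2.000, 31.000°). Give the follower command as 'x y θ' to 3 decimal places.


axis x: 1/2·-6.000 + 1 = -2.000
axis y: 4·2.000 + 0 = 8.000
axis θ: 2·31.000 + 1/2 = 62.500

-2.000 8.000 62.500


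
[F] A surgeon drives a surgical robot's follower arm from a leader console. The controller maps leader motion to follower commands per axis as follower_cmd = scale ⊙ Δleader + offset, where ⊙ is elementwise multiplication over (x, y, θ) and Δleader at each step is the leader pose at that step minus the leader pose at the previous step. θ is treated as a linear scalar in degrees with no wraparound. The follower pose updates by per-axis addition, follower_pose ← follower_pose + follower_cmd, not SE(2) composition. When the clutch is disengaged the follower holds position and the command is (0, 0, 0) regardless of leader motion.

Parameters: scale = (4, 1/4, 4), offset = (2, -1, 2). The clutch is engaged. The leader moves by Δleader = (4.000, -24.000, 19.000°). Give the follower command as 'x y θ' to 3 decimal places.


axis x: 4·4.000 + 2 = 18.000
axis y: 1/4·-24.000 + -1 = -7.000
axis θ: 4·19.000 + 2 = 78.000

18.000 -7.000 78.000


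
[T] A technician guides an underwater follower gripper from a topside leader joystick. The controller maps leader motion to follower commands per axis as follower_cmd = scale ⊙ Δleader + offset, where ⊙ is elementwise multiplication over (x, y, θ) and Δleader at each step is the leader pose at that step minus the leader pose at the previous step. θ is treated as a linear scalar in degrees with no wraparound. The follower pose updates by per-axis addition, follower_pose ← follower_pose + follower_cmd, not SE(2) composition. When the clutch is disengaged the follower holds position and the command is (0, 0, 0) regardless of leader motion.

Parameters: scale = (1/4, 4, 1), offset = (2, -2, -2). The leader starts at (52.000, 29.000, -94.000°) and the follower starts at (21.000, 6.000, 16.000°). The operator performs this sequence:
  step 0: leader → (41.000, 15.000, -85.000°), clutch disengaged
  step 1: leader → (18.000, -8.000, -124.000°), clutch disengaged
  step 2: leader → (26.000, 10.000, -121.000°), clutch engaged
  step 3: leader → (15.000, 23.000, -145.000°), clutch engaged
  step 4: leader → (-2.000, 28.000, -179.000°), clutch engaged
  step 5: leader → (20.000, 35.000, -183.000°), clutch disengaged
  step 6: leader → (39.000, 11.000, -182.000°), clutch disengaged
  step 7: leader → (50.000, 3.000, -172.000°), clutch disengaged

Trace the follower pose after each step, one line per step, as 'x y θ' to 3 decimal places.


step 0: Δleader=(-11.000, -14.000, 9.000°), disengaged; cmd=(0,0,0) → follower holds at (21.000, 6.000, 16.000°)
step 1: Δleader=(-23.000, -23.000, -39.000°), disengaged; cmd=(0,0,0) → follower holds at (21.000, 6.000, 16.000°)
step 2: Δleader=(8.000, 18.000, 3.000°), engaged; cmd=(4.000, 70.000, 1.000°) → follower=(25.000, 76.000, 17.000°)
step 3: Δleader=(-11.000, 13.000, -24.000°), engaged; cmd=(-0.750, 50.000, -26.000°) → follower=(24.250, 126.000, -9.000°)
step 4: Δleader=(-17.000, 5.000, -34.000°), engaged; cmd=(-2.250, 18.000, -36.000°) → follower=(22.000, 144.000, -45.000°)
step 5: Δleader=(22.000, 7.000, -4.000°), disengaged; cmd=(0,0,0) → follower holds at (22.000, 144.000, -45.000°)
step 6: Δleader=(19.000, -24.000, 1.000°), disengaged; cmd=(0,0,0) → follower holds at (22.000, 144.000, -45.000°)
step 7: Δleader=(11.000, -8.000, 10.000°), disengaged; cmd=(0,0,0) → follower holds at (22.000, 144.000, -45.000°)

21.000 6.000 16.000
21.000 6.000 16.000
25.000 76.000 17.000
24.250 126.000 -9.000
22.000 144.000 -45.000
22.000 144.000 -45.000
22.000 144.000 -45.000
22.000 144.000 -45.000


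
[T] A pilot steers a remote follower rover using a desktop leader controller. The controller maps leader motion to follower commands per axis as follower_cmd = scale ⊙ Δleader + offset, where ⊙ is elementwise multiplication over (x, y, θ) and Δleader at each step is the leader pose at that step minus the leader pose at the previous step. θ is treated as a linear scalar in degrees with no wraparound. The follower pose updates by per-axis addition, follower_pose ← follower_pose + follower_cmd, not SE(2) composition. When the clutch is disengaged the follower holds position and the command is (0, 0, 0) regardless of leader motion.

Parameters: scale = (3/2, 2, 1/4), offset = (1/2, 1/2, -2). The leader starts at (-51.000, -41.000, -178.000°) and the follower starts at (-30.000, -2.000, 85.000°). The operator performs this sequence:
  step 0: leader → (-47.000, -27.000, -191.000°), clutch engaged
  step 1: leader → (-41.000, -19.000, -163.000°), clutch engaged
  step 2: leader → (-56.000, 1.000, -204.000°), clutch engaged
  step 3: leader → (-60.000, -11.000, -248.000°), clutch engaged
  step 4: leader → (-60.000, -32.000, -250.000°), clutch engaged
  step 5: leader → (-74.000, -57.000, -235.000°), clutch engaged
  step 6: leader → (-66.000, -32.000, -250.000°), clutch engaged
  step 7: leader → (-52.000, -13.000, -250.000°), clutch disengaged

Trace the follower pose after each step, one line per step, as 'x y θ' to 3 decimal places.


step 0: Δleader=(4.000, 14.000, -13.000°), engaged; cmd=(6.500, 28.500, -5.250°) → follower=(-23.500, 26.500, 79.750°)
step 1: Δleader=(6.000, 8.000, 28.000°), engaged; cmd=(9.500, 16.500, 5.000°) → follower=(-14.000, 43.000, 84.750°)
step 2: Δleader=(-15.000, 20.000, -41.000°), engaged; cmd=(-22.000, 40.500, -12.250°) → follower=(-36.000, 83.500, 72.500°)
step 3: Δleader=(-4.000, -12.000, -44.000°), engaged; cmd=(-5.500, -23.500, -13.000°) → follower=(-41.500, 60.000, 59.500°)
step 4: Δleader=(0.000, -21.000, -2.000°), engaged; cmd=(0.500, -41.500, -2.500°) → follower=(-41.000, 18.500, 57.000°)
step 5: Δleader=(-14.000, -25.000, 15.000°), engaged; cmd=(-20.500, -49.500, 1.750°) → follower=(-61.500, -31.000, 58.750°)
step 6: Δleader=(8.000, 25.000, -15.000°), engaged; cmd=(12.500, 50.500, -5.750°) → follower=(-49.000, 19.500, 53.000°)
step 7: Δleader=(14.000, 19.000, 0.000°), disengaged; cmd=(0,0,0) → follower holds at (-49.000, 19.500, 53.000°)

-23.500 26.500 79.750
-14.000 43.000 84.750
-36.000 83.500 72.500
-41.500 60.000 59.500
-41.000 18.500 57.000
-61.500 -31.000 58.750
-49.000 19.500 53.000
-49.000 19.500 53.000


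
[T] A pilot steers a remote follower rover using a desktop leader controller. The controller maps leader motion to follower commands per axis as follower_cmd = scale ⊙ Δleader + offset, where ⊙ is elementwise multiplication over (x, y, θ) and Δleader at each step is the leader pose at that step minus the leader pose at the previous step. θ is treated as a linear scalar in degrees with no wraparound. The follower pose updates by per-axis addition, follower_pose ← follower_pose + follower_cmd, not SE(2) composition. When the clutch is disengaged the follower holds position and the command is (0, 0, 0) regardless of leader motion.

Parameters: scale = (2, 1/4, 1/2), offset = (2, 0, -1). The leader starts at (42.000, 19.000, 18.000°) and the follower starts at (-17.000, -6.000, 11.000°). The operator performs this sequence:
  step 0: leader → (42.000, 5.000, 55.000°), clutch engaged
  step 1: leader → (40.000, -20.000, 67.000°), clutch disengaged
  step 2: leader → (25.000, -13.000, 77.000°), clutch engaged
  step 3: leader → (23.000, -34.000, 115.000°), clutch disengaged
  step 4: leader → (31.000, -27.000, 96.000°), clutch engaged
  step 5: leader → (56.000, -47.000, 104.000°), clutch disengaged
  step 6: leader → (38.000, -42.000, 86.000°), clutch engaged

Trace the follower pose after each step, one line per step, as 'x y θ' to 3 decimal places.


step 0: Δleader=(0.000, -14.000, 37.000°), engaged; cmd=(2.000, -3.500, 17.500°) → follower=(-15.000, -9.500, 28.500°)
step 1: Δleader=(-2.000, -25.000, 12.000°), disengaged; cmd=(0,0,0) → follower holds at (-15.000, -9.500, 28.500°)
step 2: Δleader=(-15.000, 7.000, 10.000°), engaged; cmd=(-28.000, 1.750, 4.000°) → follower=(-43.000, -7.750, 32.500°)
step 3: Δleader=(-2.000, -21.000, 38.000°), disengaged; cmd=(0,0,0) → follower holds at (-43.000, -7.750, 32.500°)
step 4: Δleader=(8.000, 7.000, -19.000°), engaged; cmd=(18.000, 1.750, -10.500°) → follower=(-25.000, -6.000, 22.000°)
step 5: Δleader=(25.000, -20.000, 8.000°), disengaged; cmd=(0,0,0) → follower holds at (-25.000, -6.000, 22.000°)
step 6: Δleader=(-18.000, 5.000, -18.000°), engaged; cmd=(-34.000, 1.250, -10.000°) → follower=(-59.000, -4.750, 12.000°)

-15.000 -9.500 28.500
-15.000 -9.500 28.500
-43.000 -7.750 32.500
-43.000 -7.750 32.500
-25.000 -6.000 22.000
-25.000 -6.000 22.000
-59.000 -4.750 12.000


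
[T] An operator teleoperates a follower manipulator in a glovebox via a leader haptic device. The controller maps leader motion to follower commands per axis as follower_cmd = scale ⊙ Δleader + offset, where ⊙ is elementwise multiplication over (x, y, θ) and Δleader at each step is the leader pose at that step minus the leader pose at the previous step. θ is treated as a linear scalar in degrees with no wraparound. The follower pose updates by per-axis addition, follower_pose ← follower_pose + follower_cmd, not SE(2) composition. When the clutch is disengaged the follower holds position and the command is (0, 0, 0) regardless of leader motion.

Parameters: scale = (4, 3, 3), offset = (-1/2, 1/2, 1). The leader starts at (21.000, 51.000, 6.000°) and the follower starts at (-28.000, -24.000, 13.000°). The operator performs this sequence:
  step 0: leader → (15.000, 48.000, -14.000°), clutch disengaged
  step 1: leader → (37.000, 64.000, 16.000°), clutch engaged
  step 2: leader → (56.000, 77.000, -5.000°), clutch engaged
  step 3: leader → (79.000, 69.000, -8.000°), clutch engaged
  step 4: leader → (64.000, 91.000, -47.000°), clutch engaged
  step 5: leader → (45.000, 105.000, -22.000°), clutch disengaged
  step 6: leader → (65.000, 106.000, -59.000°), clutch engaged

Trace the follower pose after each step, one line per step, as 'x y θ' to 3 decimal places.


step 0: Δleader=(-6.000, -3.000, -20.000°), disengaged; cmd=(0,0,0) → follower holds at (-28.000, -24.000, 13.000°)
step 1: Δleader=(22.000, 16.000, 30.000°), engaged; cmd=(87.500, 48.500, 91.000°) → follower=(59.500, 24.500, 104.000°)
step 2: Δleader=(19.000, 13.000, -21.000°), engaged; cmd=(75.500, 39.500, -62.000°) → follower=(135.000, 64.000, 42.000°)
step 3: Δleader=(23.000, -8.000, -3.000°), engaged; cmd=(91.500, -23.500, -8.000°) → follower=(226.500, 40.500, 34.000°)
step 4: Δleader=(-15.000, 22.000, -39.000°), engaged; cmd=(-60.500, 66.500, -116.000°) → follower=(166.000, 107.000, -82.000°)
step 5: Δleader=(-19.000, 14.000, 25.000°), disengaged; cmd=(0,0,0) → follower holds at (166.000, 107.000, -82.000°)
step 6: Δleader=(20.000, 1.000, -37.000°), engaged; cmd=(79.500, 3.500, -110.000°) → follower=(245.500, 110.500, -192.000°)

-28.000 -24.000 13.000
59.500 24.500 104.000
135.000 64.000 42.000
226.500 40.500 34.000
166.000 107.000 -82.000
166.000 107.000 -82.000
245.500 110.500 -192.000


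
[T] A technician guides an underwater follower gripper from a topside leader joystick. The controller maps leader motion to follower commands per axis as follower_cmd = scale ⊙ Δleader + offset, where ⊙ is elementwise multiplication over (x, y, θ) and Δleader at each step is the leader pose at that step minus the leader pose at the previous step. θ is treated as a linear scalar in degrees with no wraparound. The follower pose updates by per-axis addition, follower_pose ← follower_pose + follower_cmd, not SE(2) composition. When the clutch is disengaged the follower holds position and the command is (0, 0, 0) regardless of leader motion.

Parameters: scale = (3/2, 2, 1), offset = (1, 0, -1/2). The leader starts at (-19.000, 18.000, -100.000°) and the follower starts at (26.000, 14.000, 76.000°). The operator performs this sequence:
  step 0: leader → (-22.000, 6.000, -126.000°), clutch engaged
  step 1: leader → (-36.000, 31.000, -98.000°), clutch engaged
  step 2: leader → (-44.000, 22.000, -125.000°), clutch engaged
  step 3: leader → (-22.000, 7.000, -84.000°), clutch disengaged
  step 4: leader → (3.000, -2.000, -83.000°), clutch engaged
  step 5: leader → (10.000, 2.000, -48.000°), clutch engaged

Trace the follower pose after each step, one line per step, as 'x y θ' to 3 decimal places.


step 0: Δleader=(-3.000, -12.000, -26.000°), engaged; cmd=(-3.500, -24.000, -26.500°) → follower=(22.500, -10.000, 49.500°)
step 1: Δleader=(-14.000, 25.000, 28.000°), engaged; cmd=(-20.000, 50.000, 27.500°) → follower=(2.500, 40.000, 77.000°)
step 2: Δleader=(-8.000, -9.000, -27.000°), engaged; cmd=(-11.000, -18.000, -27.500°) → follower=(-8.500, 22.000, 49.500°)
step 3: Δleader=(22.000, -15.000, 41.000°), disengaged; cmd=(0,0,0) → follower holds at (-8.500, 22.000, 49.500°)
step 4: Δleader=(25.000, -9.000, 1.000°), engaged; cmd=(38.500, -18.000, 0.500°) → follower=(30.000, 4.000, 50.000°)
step 5: Δleader=(7.000, 4.000, 35.000°), engaged; cmd=(11.500, 8.000, 34.500°) → follower=(41.500, 12.000, 84.500°)

22.500 -10.000 49.500
2.500 40.000 77.000
-8.500 22.000 49.500
-8.500 22.000 49.500
30.000 4.000 50.000
41.500 12.000 84.500
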